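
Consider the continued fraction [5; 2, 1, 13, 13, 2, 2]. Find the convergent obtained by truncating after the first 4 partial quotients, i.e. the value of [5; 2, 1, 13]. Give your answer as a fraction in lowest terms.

Start with 13.
1 + 1/(13/1) = 1 + 1/13 = 14/13
2 + 1/(14/13) = 2 + 13/14 = 41/14
5 + 1/(41/14) = 5 + 14/41 = 219/41

219/41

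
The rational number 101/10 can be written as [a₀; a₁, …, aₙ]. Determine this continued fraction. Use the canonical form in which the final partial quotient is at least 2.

Repeatedly divide and take the remainder:
101 = 10·10 + 1, so a_0 = 10
10 = 10·1 + 0, so a_1 = 10

[10; 10]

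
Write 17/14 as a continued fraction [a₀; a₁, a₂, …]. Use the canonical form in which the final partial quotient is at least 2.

Run the Euclidean algorithm, recording each quotient:
⌊17/14⌋ = 1, remainder 3
⌊14/3⌋ = 4, remainder 2
⌊3/2⌋ = 1, remainder 1
⌊2/1⌋ = 2, remainder 0

[1; 4, 1, 2]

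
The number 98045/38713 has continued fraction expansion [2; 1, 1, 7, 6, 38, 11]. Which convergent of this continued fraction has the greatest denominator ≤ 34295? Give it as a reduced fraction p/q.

8892/3511

a_0 = 2: 2/1  (≤ bound)
a_1 = 1: 3/1  (≤ bound)
a_2 = 1: 5/2  (≤ bound)
a_3 = 7: 38/15  (≤ bound)
a_4 = 6: 233/92  (≤ bound)
a_5 = 38: 8892/3511  (≤ bound)
a_6 = 11: 98045/38713  (> 34295, stop)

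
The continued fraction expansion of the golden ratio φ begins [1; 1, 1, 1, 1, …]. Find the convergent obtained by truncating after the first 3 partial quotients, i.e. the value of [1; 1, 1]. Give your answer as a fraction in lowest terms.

Start with 1.
1 + 1/(1/1) = 1 + 1/1 = 2/1
1 + 1/(2/1) = 1 + 1/2 = 3/2

3/2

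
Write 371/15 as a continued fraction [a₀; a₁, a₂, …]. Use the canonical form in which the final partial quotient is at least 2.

⌊371/15⌋ = 24, remainder 11
⌊15/11⌋ = 1, remainder 4
⌊11/4⌋ = 2, remainder 3
⌊4/3⌋ = 1, remainder 1
⌊3/1⌋ = 3, remainder 0

[24; 1, 2, 1, 3]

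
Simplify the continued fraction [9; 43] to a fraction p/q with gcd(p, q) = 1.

Collapse the nested fraction from the inside out:
Start with 43.
9 + 1/(43/1) = 9 + 1/43 = 388/43

388/43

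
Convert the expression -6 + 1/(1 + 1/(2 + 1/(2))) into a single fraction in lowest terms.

-37/7

Build up convergents one term at a time:
a_0 = -6: -6/1
a_1 = 1: -5/1
a_2 = 2: -16/3
a_3 = 2: -37/7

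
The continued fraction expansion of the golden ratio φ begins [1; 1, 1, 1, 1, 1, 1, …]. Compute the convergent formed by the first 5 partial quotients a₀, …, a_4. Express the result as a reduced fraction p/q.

Start with 1.
1 + 1/(1/1) = 1 + 1/1 = 2/1
1 + 1/(2/1) = 1 + 1/2 = 3/2
1 + 1/(3/2) = 1 + 2/3 = 5/3
1 + 1/(5/3) = 1 + 3/5 = 8/5

8/5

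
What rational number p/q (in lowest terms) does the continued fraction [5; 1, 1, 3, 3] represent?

Compute successive convergents:
a_0 = 5: 5/1
a_1 = 1: 6/1
a_2 = 1: 11/2
a_3 = 3: 39/7
a_4 = 3: 128/23

128/23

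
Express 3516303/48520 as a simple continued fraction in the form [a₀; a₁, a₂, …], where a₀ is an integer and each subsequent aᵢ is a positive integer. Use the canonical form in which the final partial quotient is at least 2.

[72; 2, 8, 5, 2, 7, 4, 8]

3516303 = 72·48520 + 22863, so a_0 = 72
48520 = 2·22863 + 2794, so a_1 = 2
22863 = 8·2794 + 511, so a_2 = 8
2794 = 5·511 + 239, so a_3 = 5
511 = 2·239 + 33, so a_4 = 2
239 = 7·33 + 8, so a_5 = 7
33 = 4·8 + 1, so a_6 = 4
8 = 8·1 + 0, so a_7 = 8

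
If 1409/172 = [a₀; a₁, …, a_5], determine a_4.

1409 ÷ 172 → quotient 8, remainder 33
172 ÷ 33 → quotient 5, remainder 7
33 ÷ 7 → quotient 4, remainder 5
7 ÷ 5 → quotient 1, remainder 2
5 ÷ 2 → quotient 2, remainder 1

2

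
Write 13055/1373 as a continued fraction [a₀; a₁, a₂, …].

Run the Euclidean algorithm, recording each quotient:
13055 = 9·1373 + 698, so a_0 = 9
1373 = 1·698 + 675, so a_1 = 1
698 = 1·675 + 23, so a_2 = 1
675 = 29·23 + 8, so a_3 = 29
23 = 2·8 + 7, so a_4 = 2
8 = 1·7 + 1, so a_5 = 1
7 = 7·1 + 0, so a_6 = 7

[9; 1, 1, 29, 2, 1, 7]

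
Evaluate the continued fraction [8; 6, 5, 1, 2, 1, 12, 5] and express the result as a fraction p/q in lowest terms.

Use the convergent recurrence hₖ = aₖ·hₖ₋₁ + hₖ₋₂ (and likewise for the denominators kₖ):
a_0 = 8: 8/1
a_1 = 6: 49/6
a_2 = 5: 253/31
a_3 = 1: 302/37
a_4 = 2: 857/105
a_5 = 1: 1159/142
a_6 = 12: 14765/1809
a_7 = 5: 74984/9187

74984/9187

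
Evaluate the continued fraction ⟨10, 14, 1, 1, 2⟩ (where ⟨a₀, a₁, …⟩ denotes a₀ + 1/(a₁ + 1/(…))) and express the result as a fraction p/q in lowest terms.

735/73

a_0 = 10: 10/1
a_1 = 14: 141/14
a_2 = 1: 151/15
a_3 = 1: 292/29
a_4 = 2: 735/73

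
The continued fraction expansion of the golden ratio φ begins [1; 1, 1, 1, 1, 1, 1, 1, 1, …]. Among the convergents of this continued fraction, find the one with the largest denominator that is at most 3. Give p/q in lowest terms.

List convergents until the denominator exceeds the bound:
a_0 = 1: 1/1  (≤ bound)
a_1 = 1: 2/1  (≤ bound)
a_2 = 1: 3/2  (≤ bound)
a_3 = 1: 5/3  (≤ bound)
a_4 = 1: 8/5  (> 3, stop)

5/3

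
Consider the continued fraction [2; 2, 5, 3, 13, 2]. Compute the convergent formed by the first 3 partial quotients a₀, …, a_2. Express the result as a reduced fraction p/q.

a_0 = 2: 2/1
a_1 = 2: 5/2
a_2 = 5: 27/11

27/11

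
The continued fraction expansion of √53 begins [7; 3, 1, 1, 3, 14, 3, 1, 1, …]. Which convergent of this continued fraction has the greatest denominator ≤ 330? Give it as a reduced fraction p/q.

182/25

List convergents until the denominator exceeds the bound:
a_0 = 7: 7/1  (≤ bound)
a_1 = 3: 22/3  (≤ bound)
a_2 = 1: 29/4  (≤ bound)
a_3 = 1: 51/7  (≤ bound)
a_4 = 3: 182/25  (≤ bound)
a_5 = 14: 2599/357  (> 330, stop)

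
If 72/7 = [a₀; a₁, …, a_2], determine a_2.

2

72 ÷ 7 → quotient 10, remainder 2
7 ÷ 2 → quotient 3, remainder 1
2 ÷ 1 → quotient 2, remainder 0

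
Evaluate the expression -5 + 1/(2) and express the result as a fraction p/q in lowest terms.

-9/2

Build up convergents one term at a time:
a_0 = -5: -5/1
a_1 = 2: -9/2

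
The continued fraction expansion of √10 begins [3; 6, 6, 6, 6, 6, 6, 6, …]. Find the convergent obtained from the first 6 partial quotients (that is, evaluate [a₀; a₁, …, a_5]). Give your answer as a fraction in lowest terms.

27379/8658

Start with 6.
6 + 1/(6/1) = 6 + 1/6 = 37/6
6 + 1/(37/6) = 6 + 6/37 = 228/37
6 + 1/(228/37) = 6 + 37/228 = 1405/228
6 + 1/(1405/228) = 6 + 228/1405 = 8658/1405
3 + 1/(8658/1405) = 3 + 1405/8658 = 27379/8658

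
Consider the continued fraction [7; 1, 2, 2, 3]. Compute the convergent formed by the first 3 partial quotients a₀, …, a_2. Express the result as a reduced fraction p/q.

Start with 2.
1 + 1/(2/1) = 1 + 1/2 = 3/2
7 + 1/(3/2) = 7 + 2/3 = 23/3

23/3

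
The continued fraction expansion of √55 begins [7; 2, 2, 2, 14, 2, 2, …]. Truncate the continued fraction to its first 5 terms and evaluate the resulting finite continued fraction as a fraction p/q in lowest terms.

1283/173

Compute successive convergents:
a_0 = 7: 7/1
a_1 = 2: 15/2
a_2 = 2: 37/5
a_3 = 2: 89/12
a_4 = 14: 1283/173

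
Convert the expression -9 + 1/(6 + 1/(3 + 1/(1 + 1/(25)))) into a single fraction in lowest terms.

-5693/644

a_0 = -9: -9/1
a_1 = 6: -53/6
a_2 = 3: -168/19
a_3 = 1: -221/25
a_4 = 25: -5693/644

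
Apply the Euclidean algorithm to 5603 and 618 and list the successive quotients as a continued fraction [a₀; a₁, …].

[9; 15, 13, 1, 2]

Run the Euclidean algorithm, recording each quotient:
5603 = 9·618 + 41, so a_0 = 9
618 = 15·41 + 3, so a_1 = 15
41 = 13·3 + 2, so a_2 = 13
3 = 1·2 + 1, so a_3 = 1
2 = 2·1 + 0, so a_4 = 2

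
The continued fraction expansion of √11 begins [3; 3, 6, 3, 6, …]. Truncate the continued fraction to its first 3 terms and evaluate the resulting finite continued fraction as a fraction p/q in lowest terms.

63/19

a_0 = 3: 3/1
a_1 = 3: 10/3
a_2 = 6: 63/19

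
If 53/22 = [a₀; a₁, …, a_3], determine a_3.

Apply division with remainder until the remainder is 0:
⌊53/22⌋ = 2, remainder 9
⌊22/9⌋ = 2, remainder 4
⌊9/4⌋ = 2, remainder 1
⌊4/1⌋ = 4, remainder 0

4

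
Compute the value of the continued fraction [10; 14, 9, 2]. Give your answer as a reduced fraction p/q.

Collapse the nested fraction from the inside out:
Start with 2.
9 + 1/(2/1) = 9 + 1/2 = 19/2
14 + 1/(19/2) = 14 + 2/19 = 268/19
10 + 1/(268/19) = 10 + 19/268 = 2699/268

2699/268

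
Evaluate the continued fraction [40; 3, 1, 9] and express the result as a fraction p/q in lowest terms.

Start with 9.
1 + 1/(9/1) = 1 + 1/9 = 10/9
3 + 1/(10/9) = 3 + 9/10 = 39/10
40 + 1/(39/10) = 40 + 10/39 = 1570/39

1570/39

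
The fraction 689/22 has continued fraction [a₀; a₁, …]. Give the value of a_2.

7

Apply division with remainder until the remainder is 0:
689 ÷ 22 → quotient 31, remainder 7
22 ÷ 7 → quotient 3, remainder 1
7 ÷ 1 → quotient 7, remainder 0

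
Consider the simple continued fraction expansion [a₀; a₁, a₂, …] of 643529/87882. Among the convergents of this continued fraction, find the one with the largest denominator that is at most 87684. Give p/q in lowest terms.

76529/10451

List convergents until the denominator exceeds the bound:
a_0 = 7: 7/1  (≤ bound)
a_1 = 3: 22/3  (≤ bound)
a_2 = 10: 227/31  (≤ bound)
a_3 = 15: 3427/468  (≤ bound)
a_4 = 4: 13935/1903  (≤ bound)
a_5 = 2: 31297/4274  (≤ bound)
a_6 = 2: 76529/10451  (≤ bound)
a_7 = 8: 643529/87882  (> 87684, stop)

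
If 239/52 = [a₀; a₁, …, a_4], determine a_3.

2

239 ÷ 52 → quotient 4, remainder 31
52 ÷ 31 → quotient 1, remainder 21
31 ÷ 21 → quotient 1, remainder 10
21 ÷ 10 → quotient 2, remainder 1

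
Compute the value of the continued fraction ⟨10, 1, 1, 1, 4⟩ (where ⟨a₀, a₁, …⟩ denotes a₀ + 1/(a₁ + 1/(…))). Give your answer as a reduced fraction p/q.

Use the convergent recurrence hₖ = aₖ·hₖ₋₁ + hₖ₋₂ (and likewise for the denominators kₖ):
a_0 = 10: 10/1
a_1 = 1: 11/1
a_2 = 1: 21/2
a_3 = 1: 32/3
a_4 = 4: 149/14

149/14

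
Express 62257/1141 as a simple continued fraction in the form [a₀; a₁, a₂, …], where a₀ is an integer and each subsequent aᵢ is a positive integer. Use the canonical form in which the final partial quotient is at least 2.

[54; 1, 1, 3, 2, 3, 3, 6]

62257 ÷ 1141 → quotient 54, remainder 643
1141 ÷ 643 → quotient 1, remainder 498
643 ÷ 498 → quotient 1, remainder 145
498 ÷ 145 → quotient 3, remainder 63
145 ÷ 63 → quotient 2, remainder 19
63 ÷ 19 → quotient 3, remainder 6
19 ÷ 6 → quotient 3, remainder 1
6 ÷ 1 → quotient 6, remainder 0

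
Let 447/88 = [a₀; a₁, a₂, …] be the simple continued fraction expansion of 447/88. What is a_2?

1

447 ÷ 88 → quotient 5, remainder 7
88 ÷ 7 → quotient 12, remainder 4
7 ÷ 4 → quotient 1, remainder 3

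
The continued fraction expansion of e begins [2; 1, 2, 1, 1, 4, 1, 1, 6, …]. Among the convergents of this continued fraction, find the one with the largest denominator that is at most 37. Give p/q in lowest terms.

87/32

List convergents until the denominator exceeds the bound:
a_0 = 2: 2/1  (≤ bound)
a_1 = 1: 3/1  (≤ bound)
a_2 = 2: 8/3  (≤ bound)
a_3 = 1: 11/4  (≤ bound)
a_4 = 1: 19/7  (≤ bound)
a_5 = 4: 87/32  (≤ bound)
a_6 = 1: 106/39  (> 37, stop)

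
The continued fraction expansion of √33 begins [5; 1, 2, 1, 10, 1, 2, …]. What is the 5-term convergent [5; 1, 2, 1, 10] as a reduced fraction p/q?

247/43

Start with 10.
1 + 1/(10/1) = 1 + 1/10 = 11/10
2 + 1/(11/10) = 2 + 10/11 = 32/11
1 + 1/(32/11) = 1 + 11/32 = 43/32
5 + 1/(43/32) = 5 + 32/43 = 247/43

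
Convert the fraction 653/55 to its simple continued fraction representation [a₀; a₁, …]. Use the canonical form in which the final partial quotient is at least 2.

[11; 1, 6, 1, 6]

653 = 11·55 + 48, so a_0 = 11
55 = 1·48 + 7, so a_1 = 1
48 = 6·7 + 6, so a_2 = 6
7 = 1·6 + 1, so a_3 = 1
6 = 6·1 + 0, so a_4 = 6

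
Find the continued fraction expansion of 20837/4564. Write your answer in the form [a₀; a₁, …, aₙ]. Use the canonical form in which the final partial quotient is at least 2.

Apply division with remainder until the remainder is 0:
⌊20837/4564⌋ = 4, remainder 2581
⌊4564/2581⌋ = 1, remainder 1983
⌊2581/1983⌋ = 1, remainder 598
⌊1983/598⌋ = 3, remainder 189
⌊598/189⌋ = 3, remainder 31
⌊189/31⌋ = 6, remainder 3
⌊31/3⌋ = 10, remainder 1
⌊3/1⌋ = 3, remainder 0

[4; 1, 1, 3, 3, 6, 10, 3]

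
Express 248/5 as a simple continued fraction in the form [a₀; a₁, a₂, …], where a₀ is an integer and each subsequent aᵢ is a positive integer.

[49; 1, 1, 2]

248 = 49·5 + 3, so a_0 = 49
5 = 1·3 + 2, so a_1 = 1
3 = 1·2 + 1, so a_2 = 1
2 = 2·1 + 0, so a_3 = 2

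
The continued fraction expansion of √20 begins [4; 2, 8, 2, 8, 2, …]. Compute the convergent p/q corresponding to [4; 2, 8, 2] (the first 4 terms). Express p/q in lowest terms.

a_0 = 4: 4/1
a_1 = 2: 9/2
a_2 = 8: 76/17
a_3 = 2: 161/36

161/36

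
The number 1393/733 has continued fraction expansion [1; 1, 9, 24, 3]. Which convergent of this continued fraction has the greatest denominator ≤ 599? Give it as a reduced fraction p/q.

458/241

List convergents until the denominator exceeds the bound:
a_0 = 1: 1/1  (≤ bound)
a_1 = 1: 2/1  (≤ bound)
a_2 = 9: 19/10  (≤ bound)
a_3 = 24: 458/241  (≤ bound)
a_4 = 3: 1393/733  (> 599, stop)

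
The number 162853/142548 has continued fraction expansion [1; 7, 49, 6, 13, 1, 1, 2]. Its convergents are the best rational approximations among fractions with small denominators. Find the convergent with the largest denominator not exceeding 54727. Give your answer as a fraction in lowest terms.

a_0 = 1: 1/1  (≤ bound)
a_1 = 7: 8/7  (≤ bound)
a_2 = 49: 393/344  (≤ bound)
a_3 = 6: 2366/2071  (≤ bound)
a_4 = 13: 31151/27267  (≤ bound)
a_5 = 1: 33517/29338  (≤ bound)
a_6 = 1: 64668/56605  (> 54727, stop)

33517/29338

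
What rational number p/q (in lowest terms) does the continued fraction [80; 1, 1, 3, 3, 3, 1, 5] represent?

46003/571

a_0 = 80: 80/1
a_1 = 1: 81/1
a_2 = 1: 161/2
a_3 = 3: 564/7
a_4 = 3: 1853/23
a_5 = 3: 6123/76
a_6 = 1: 7976/99
a_7 = 5: 46003/571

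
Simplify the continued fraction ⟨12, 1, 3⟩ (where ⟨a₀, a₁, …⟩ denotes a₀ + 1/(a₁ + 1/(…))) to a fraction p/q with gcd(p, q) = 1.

51/4

a_0 = 12: 12/1
a_1 = 1: 13/1
a_2 = 3: 51/4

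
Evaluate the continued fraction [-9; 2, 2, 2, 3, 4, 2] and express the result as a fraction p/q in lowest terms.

-3374/393

a_0 = -9: -9/1
a_1 = 2: -17/2
a_2 = 2: -43/5
a_3 = 2: -103/12
a_4 = 3: -352/41
a_5 = 4: -1511/176
a_6 = 2: -3374/393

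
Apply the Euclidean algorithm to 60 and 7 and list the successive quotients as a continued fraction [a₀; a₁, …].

[8; 1, 1, 3]

60 = 8·7 + 4, so a_0 = 8
7 = 1·4 + 3, so a_1 = 1
4 = 1·3 + 1, so a_2 = 1
3 = 3·1 + 0, so a_3 = 3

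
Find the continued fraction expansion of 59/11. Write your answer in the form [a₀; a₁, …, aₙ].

[5; 2, 1, 3]

59 ÷ 11 → quotient 5, remainder 4
11 ÷ 4 → quotient 2, remainder 3
4 ÷ 3 → quotient 1, remainder 1
3 ÷ 1 → quotient 3, remainder 0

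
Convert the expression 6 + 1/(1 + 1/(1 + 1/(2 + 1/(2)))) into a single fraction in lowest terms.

Collapse the nested fraction from the inside out:
Start with 2.
2 + 1/(2/1) = 2 + 1/2 = 5/2
1 + 1/(5/2) = 1 + 2/5 = 7/5
1 + 1/(7/5) = 1 + 5/7 = 12/7
6 + 1/(12/7) = 6 + 7/12 = 79/12

79/12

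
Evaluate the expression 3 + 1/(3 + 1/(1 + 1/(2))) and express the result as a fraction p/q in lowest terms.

a_0 = 3: 3/1
a_1 = 3: 10/3
a_2 = 1: 13/4
a_3 = 2: 36/11

36/11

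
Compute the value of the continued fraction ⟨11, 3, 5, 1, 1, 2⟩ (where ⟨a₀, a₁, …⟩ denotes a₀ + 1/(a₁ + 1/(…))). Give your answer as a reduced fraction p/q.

1007/89

a_0 = 11: 11/1
a_1 = 3: 34/3
a_2 = 5: 181/16
a_3 = 1: 215/19
a_4 = 1: 396/35
a_5 = 2: 1007/89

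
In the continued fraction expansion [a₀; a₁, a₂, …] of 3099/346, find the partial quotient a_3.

15

3099 = 8·346 + 331, so a_0 = 8
346 = 1·331 + 15, so a_1 = 1
331 = 22·15 + 1, so a_2 = 22
15 = 15·1 + 0, so a_3 = 15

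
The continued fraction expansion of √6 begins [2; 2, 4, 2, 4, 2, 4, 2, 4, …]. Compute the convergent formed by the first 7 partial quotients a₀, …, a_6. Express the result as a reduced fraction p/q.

a_0 = 2: 2/1
a_1 = 2: 5/2
a_2 = 4: 22/9
a_3 = 2: 49/20
a_4 = 4: 218/89
a_5 = 2: 485/198
a_6 = 4: 2158/881

2158/881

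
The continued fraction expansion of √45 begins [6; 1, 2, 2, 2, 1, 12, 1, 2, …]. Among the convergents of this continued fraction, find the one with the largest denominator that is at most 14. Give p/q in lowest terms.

47/7

a_0 = 6: 6/1  (≤ bound)
a_1 = 1: 7/1  (≤ bound)
a_2 = 2: 20/3  (≤ bound)
a_3 = 2: 47/7  (≤ bound)
a_4 = 2: 114/17  (> 14, stop)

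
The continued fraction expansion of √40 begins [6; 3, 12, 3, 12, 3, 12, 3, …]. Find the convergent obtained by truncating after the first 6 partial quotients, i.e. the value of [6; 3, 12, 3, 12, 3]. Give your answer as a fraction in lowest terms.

27379/4329

a_0 = 6: 6/1
a_1 = 3: 19/3
a_2 = 12: 234/37
a_3 = 3: 721/114
a_4 = 12: 8886/1405
a_5 = 3: 27379/4329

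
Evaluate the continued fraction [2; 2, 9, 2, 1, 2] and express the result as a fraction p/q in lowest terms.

391/158

a_0 = 2: 2/1
a_1 = 2: 5/2
a_2 = 9: 47/19
a_3 = 2: 99/40
a_4 = 1: 146/59
a_5 = 2: 391/158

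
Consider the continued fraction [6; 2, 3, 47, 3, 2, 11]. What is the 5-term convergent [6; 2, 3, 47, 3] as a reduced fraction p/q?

a_0 = 6: 6/1
a_1 = 2: 13/2
a_2 = 3: 45/7
a_3 = 47: 2128/331
a_4 = 3: 6429/1000

6429/1000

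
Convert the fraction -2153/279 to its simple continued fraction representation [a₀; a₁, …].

-2153 = -8·279 + 79, so a_0 = -8
279 = 3·79 + 42, so a_1 = 3
79 = 1·42 + 37, so a_2 = 1
42 = 1·37 + 5, so a_3 = 1
37 = 7·5 + 2, so a_4 = 7
5 = 2·2 + 1, so a_5 = 2
2 = 2·1 + 0, so a_6 = 2

[-8; 3, 1, 1, 7, 2, 2]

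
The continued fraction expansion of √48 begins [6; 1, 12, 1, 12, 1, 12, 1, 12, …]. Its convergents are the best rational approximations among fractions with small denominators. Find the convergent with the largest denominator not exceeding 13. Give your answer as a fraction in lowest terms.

List convergents until the denominator exceeds the bound:
a_0 = 6: 6/1  (≤ bound)
a_1 = 1: 7/1  (≤ bound)
a_2 = 12: 90/13  (≤ bound)
a_3 = 1: 97/14  (> 13, stop)

90/13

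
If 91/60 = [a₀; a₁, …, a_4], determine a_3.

Apply division with remainder until the remainder is 0:
91 ÷ 60 → quotient 1, remainder 31
60 ÷ 31 → quotient 1, remainder 29
31 ÷ 29 → quotient 1, remainder 2
29 ÷ 2 → quotient 14, remainder 1

14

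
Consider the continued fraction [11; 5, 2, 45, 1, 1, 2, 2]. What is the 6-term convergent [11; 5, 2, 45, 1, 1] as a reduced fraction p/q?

11305/1011

Compute successive convergents:
a_0 = 11: 11/1
a_1 = 5: 56/5
a_2 = 2: 123/11
a_3 = 45: 5591/500
a_4 = 1: 5714/511
a_5 = 1: 11305/1011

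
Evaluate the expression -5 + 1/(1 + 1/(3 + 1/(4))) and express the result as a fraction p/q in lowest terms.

Start with 4.
3 + 1/(4/1) = 3 + 1/4 = 13/4
1 + 1/(13/4) = 1 + 4/13 = 17/13
-5 + 1/(17/13) = -5 + 13/17 = -72/17

-72/17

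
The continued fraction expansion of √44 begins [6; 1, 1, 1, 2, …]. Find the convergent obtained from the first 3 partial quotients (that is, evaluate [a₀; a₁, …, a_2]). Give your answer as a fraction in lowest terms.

a_0 = 6: 6/1
a_1 = 1: 7/1
a_2 = 1: 13/2

13/2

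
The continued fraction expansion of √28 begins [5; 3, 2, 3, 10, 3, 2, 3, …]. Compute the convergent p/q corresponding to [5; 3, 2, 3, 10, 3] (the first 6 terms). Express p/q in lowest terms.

4048/765

Use the convergent recurrence hₖ = aₖ·hₖ₋₁ + hₖ₋₂ (and likewise for the denominators kₖ):
a_0 = 5: 5/1
a_1 = 3: 16/3
a_2 = 2: 37/7
a_3 = 3: 127/24
a_4 = 10: 1307/247
a_5 = 3: 4048/765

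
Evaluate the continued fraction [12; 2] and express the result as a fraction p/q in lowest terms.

25/2

Start with 2.
12 + 1/(2/1) = 12 + 1/2 = 25/2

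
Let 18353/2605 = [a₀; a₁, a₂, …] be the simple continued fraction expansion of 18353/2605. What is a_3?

Apply division with remainder until the remainder is 0:
⌊18353/2605⌋ = 7, remainder 118
⌊2605/118⌋ = 22, remainder 9
⌊118/9⌋ = 13, remainder 1
⌊9/1⌋ = 9, remainder 0

9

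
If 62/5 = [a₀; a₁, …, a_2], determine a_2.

62 ÷ 5 → quotient 12, remainder 2
5 ÷ 2 → quotient 2, remainder 1
2 ÷ 1 → quotient 2, remainder 0

2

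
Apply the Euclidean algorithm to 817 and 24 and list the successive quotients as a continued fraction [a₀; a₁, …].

Apply division with remainder until the remainder is 0:
817 ÷ 24 → quotient 34, remainder 1
24 ÷ 1 → quotient 24, remainder 0

[34; 24]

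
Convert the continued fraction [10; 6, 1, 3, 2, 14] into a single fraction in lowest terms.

Start with 14.
2 + 1/(14/1) = 2 + 1/14 = 29/14
3 + 1/(29/14) = 3 + 14/29 = 101/29
1 + 1/(101/29) = 1 + 29/101 = 130/101
6 + 1/(130/101) = 6 + 101/130 = 881/130
10 + 1/(881/130) = 10 + 130/881 = 8940/881

8940/881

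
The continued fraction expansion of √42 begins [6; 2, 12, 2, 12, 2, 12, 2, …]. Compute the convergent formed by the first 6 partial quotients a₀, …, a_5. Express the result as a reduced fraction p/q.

a_0 = 6: 6/1
a_1 = 2: 13/2
a_2 = 12: 162/25
a_3 = 2: 337/52
a_4 = 12: 4206/649
a_5 = 2: 8749/1350

8749/1350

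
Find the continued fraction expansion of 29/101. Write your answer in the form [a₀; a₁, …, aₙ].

Repeatedly divide and take the remainder:
29 = 0·101 + 29, so a_0 = 0
101 = 3·29 + 14, so a_1 = 3
29 = 2·14 + 1, so a_2 = 2
14 = 14·1 + 0, so a_3 = 14

[0; 3, 2, 14]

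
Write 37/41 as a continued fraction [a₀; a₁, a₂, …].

[0; 1, 9, 4]

Apply division with remainder until the remainder is 0:
⌊37/41⌋ = 0, remainder 37
⌊41/37⌋ = 1, remainder 4
⌊37/4⌋ = 9, remainder 1
⌊4/1⌋ = 4, remainder 0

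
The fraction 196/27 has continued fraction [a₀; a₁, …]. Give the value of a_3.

6

196 ÷ 27 → quotient 7, remainder 7
27 ÷ 7 → quotient 3, remainder 6
7 ÷ 6 → quotient 1, remainder 1
6 ÷ 1 → quotient 6, remainder 0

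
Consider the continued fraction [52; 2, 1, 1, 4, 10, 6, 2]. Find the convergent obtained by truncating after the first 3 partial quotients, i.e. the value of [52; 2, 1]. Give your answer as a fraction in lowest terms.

a_0 = 52: 52/1
a_1 = 2: 105/2
a_2 = 1: 157/3

157/3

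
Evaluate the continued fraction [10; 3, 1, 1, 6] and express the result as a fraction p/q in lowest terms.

Start with 6.
1 + 1/(6/1) = 1 + 1/6 = 7/6
1 + 1/(7/6) = 1 + 6/7 = 13/7
3 + 1/(13/7) = 3 + 7/13 = 46/13
10 + 1/(46/13) = 10 + 13/46 = 473/46

473/46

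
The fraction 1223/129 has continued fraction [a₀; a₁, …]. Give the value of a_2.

1223 = 9·129 + 62, so a_0 = 9
129 = 2·62 + 5, so a_1 = 2
62 = 12·5 + 2, so a_2 = 12

12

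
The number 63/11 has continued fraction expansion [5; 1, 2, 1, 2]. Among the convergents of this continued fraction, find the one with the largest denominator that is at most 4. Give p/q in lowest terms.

a_0 = 5: 5/1  (≤ bound)
a_1 = 1: 6/1  (≤ bound)
a_2 = 2: 17/3  (≤ bound)
a_3 = 1: 23/4  (≤ bound)
a_4 = 2: 63/11  (> 4, stop)

23/4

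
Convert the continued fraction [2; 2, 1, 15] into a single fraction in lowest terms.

110/47

Start with 15.
1 + 1/(15/1) = 1 + 1/15 = 16/15
2 + 1/(16/15) = 2 + 15/16 = 47/16
2 + 1/(47/16) = 2 + 16/47 = 110/47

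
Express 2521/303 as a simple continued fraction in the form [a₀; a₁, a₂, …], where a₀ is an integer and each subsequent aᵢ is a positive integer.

Apply division with remainder until the remainder is 0:
⌊2521/303⌋ = 8, remainder 97
⌊303/97⌋ = 3, remainder 12
⌊97/12⌋ = 8, remainder 1
⌊12/1⌋ = 12, remainder 0

[8; 3, 8, 12]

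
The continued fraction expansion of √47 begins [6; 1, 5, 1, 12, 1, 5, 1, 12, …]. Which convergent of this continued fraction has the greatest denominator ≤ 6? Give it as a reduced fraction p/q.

41/6

List convergents until the denominator exceeds the bound:
a_0 = 6: 6/1  (≤ bound)
a_1 = 1: 7/1  (≤ bound)
a_2 = 5: 41/6  (≤ bound)
a_3 = 1: 48/7  (> 6, stop)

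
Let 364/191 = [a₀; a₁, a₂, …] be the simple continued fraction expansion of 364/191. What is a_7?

364 ÷ 191 → quotient 1, remainder 173
191 ÷ 173 → quotient 1, remainder 18
173 ÷ 18 → quotient 9, remainder 11
18 ÷ 11 → quotient 1, remainder 7
11 ÷ 7 → quotient 1, remainder 4
7 ÷ 4 → quotient 1, remainder 3
4 ÷ 3 → quotient 1, remainder 1
3 ÷ 1 → quotient 3, remainder 0

3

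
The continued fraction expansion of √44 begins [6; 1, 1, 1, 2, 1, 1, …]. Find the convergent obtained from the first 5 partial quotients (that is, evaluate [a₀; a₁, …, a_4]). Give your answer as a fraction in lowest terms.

53/8

a_0 = 6: 6/1
a_1 = 1: 7/1
a_2 = 1: 13/2
a_3 = 1: 20/3
a_4 = 2: 53/8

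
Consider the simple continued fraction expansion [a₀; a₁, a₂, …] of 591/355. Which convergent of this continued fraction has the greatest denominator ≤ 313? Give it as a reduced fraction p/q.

293/176

a_0 = 1: 1/1  (≤ bound)
a_1 = 1: 2/1  (≤ bound)
a_2 = 1: 3/2  (≤ bound)
a_3 = 1: 5/3  (≤ bound)
a_4 = 58: 293/176  (≤ bound)
a_5 = 2: 591/355  (> 313, stop)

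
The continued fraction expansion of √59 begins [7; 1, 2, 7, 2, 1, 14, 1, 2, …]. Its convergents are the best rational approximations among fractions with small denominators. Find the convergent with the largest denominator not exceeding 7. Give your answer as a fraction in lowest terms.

23/3

a_0 = 7: 7/1  (≤ bound)
a_1 = 1: 8/1  (≤ bound)
a_2 = 2: 23/3  (≤ bound)
a_3 = 7: 169/22  (> 7, stop)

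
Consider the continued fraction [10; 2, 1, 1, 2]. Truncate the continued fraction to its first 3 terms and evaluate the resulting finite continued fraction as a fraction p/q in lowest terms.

31/3

Work from the innermost term outward:
Start with 1.
2 + 1/(1/1) = 2 + 1/1 = 3/1
10 + 1/(3/1) = 10 + 1/3 = 31/3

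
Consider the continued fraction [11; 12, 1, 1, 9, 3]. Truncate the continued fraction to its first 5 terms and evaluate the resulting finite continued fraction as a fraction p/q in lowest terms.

Start with 9.
1 + 1/(9/1) = 1 + 1/9 = 10/9
1 + 1/(10/9) = 1 + 9/10 = 19/10
12 + 1/(19/10) = 12 + 10/19 = 238/19
11 + 1/(238/19) = 11 + 19/238 = 2637/238

2637/238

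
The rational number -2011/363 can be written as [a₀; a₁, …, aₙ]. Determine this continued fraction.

[-6; 2, 5, 1, 3, 7]

Run the Euclidean algorithm, recording each quotient:
⌊-2011/363⌋ = -6, remainder 167
⌊363/167⌋ = 2, remainder 29
⌊167/29⌋ = 5, remainder 22
⌊29/22⌋ = 1, remainder 7
⌊22/7⌋ = 3, remainder 1
⌊7/1⌋ = 7, remainder 0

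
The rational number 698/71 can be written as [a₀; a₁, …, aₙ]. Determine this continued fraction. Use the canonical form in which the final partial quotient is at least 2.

[9; 1, 4, 1, 11]

⌊698/71⌋ = 9, remainder 59
⌊71/59⌋ = 1, remainder 12
⌊59/12⌋ = 4, remainder 11
⌊12/11⌋ = 1, remainder 1
⌊11/1⌋ = 11, remainder 0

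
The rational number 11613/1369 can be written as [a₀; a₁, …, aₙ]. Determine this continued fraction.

[8; 2, 14, 15, 1, 2]

Repeatedly divide and take the remainder:
⌊11613/1369⌋ = 8, remainder 661
⌊1369/661⌋ = 2, remainder 47
⌊661/47⌋ = 14, remainder 3
⌊47/3⌋ = 15, remainder 2
⌊3/2⌋ = 1, remainder 1
⌊2/1⌋ = 2, remainder 0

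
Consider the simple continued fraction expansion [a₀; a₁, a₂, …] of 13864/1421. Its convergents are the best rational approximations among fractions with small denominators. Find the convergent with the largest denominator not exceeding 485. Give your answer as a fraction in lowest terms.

1122/115

a_0 = 9: 9/1  (≤ bound)
a_1 = 1: 10/1  (≤ bound)
a_2 = 3: 39/4  (≤ bound)
a_3 = 9: 361/37  (≤ bound)
a_4 = 2: 761/78  (≤ bound)
a_5 = 1: 1122/115  (≤ bound)
a_6 = 5: 6371/653  (> 485, stop)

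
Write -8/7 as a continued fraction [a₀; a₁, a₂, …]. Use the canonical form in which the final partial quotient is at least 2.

Apply division with remainder until the remainder is 0:
-8 ÷ 7 → quotient -2, remainder 6
7 ÷ 6 → quotient 1, remainder 1
6 ÷ 1 → quotient 6, remainder 0

[-2; 1, 6]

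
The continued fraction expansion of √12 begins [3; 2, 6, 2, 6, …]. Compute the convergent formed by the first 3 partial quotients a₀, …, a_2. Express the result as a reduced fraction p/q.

Use the convergent recurrence hₖ = aₖ·hₖ₋₁ + hₖ₋₂ (and likewise for the denominators kₖ):
a_0 = 3: 3/1
a_1 = 2: 7/2
a_2 = 6: 45/13

45/13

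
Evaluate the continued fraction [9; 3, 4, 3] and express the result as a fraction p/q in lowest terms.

a_0 = 9: 9/1
a_1 = 3: 28/3
a_2 = 4: 121/13
a_3 = 3: 391/42

391/42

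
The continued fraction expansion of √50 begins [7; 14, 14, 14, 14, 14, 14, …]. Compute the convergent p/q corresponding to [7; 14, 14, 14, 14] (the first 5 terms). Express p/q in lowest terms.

Use the convergent recurrence hₖ = aₖ·hₖ₋₁ + hₖ₋₂ (and likewise for the denominators kₖ):
a_0 = 7: 7/1
a_1 = 14: 99/14
a_2 = 14: 1393/197
a_3 = 14: 19601/2772
a_4 = 14: 275807/39005

275807/39005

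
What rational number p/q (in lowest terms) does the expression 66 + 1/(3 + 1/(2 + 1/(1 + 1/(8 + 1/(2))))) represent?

12199/184

Starting at the tail and folding back:
Start with 2.
8 + 1/(2/1) = 8 + 1/2 = 17/2
1 + 1/(17/2) = 1 + 2/17 = 19/17
2 + 1/(19/17) = 2 + 17/19 = 55/19
3 + 1/(55/19) = 3 + 19/55 = 184/55
66 + 1/(184/55) = 66 + 55/184 = 12199/184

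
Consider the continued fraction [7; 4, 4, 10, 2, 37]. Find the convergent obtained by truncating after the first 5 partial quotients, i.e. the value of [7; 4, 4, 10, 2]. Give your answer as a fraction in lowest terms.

2641/365

Work from the innermost term outward:
Start with 2.
10 + 1/(2/1) = 10 + 1/2 = 21/2
4 + 1/(21/2) = 4 + 2/21 = 86/21
4 + 1/(86/21) = 4 + 21/86 = 365/86
7 + 1/(365/86) = 7 + 86/365 = 2641/365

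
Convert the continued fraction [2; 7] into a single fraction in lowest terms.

15/7

Start with 7.
2 + 1/(7/1) = 2 + 1/7 = 15/7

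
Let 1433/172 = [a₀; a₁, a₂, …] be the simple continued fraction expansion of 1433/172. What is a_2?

1433 = 8·172 + 57, so a_0 = 8
172 = 3·57 + 1, so a_1 = 3
57 = 57·1 + 0, so a_2 = 57

57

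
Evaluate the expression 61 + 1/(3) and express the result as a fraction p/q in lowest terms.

Work from the innermost term outward:
Start with 3.
61 + 1/(3/1) = 61 + 1/3 = 184/3

184/3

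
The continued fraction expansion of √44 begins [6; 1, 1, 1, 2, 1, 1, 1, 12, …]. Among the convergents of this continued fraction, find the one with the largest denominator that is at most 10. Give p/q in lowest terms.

53/8

a_0 = 6: 6/1  (≤ bound)
a_1 = 1: 7/1  (≤ bound)
a_2 = 1: 13/2  (≤ bound)
a_3 = 1: 20/3  (≤ bound)
a_4 = 2: 53/8  (≤ bound)
a_5 = 1: 73/11  (> 10, stop)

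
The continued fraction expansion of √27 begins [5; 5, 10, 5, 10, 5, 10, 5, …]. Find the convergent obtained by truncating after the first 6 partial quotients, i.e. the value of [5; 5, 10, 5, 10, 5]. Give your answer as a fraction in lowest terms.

70226/13515

Starting at the tail and folding back:
Start with 5.
10 + 1/(5/1) = 10 + 1/5 = 51/5
5 + 1/(51/5) = 5 + 5/51 = 260/51
10 + 1/(260/51) = 10 + 51/260 = 2651/260
5 + 1/(2651/260) = 5 + 260/2651 = 13515/2651
5 + 1/(13515/2651) = 5 + 2651/13515 = 70226/13515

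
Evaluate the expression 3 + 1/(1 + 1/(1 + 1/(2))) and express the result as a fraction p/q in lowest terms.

18/5

a_0 = 3: 3/1
a_1 = 1: 4/1
a_2 = 1: 7/2
a_3 = 2: 18/5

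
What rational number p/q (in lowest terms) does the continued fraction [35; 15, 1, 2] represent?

Starting at the tail and folding back:
Start with 2.
1 + 1/(2/1) = 1 + 1/2 = 3/2
15 + 1/(3/2) = 15 + 2/3 = 47/3
35 + 1/(47/3) = 35 + 3/47 = 1648/47

1648/47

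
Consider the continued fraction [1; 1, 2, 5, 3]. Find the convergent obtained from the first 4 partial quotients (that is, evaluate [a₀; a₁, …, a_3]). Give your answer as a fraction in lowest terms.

Start with 5.
2 + 1/(5/1) = 2 + 1/5 = 11/5
1 + 1/(11/5) = 1 + 5/11 = 16/11
1 + 1/(16/11) = 1 + 11/16 = 27/16

27/16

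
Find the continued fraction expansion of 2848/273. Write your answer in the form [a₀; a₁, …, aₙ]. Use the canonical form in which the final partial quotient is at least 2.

2848 = 10·273 + 118, so a_0 = 10
273 = 2·118 + 37, so a_1 = 2
118 = 3·37 + 7, so a_2 = 3
37 = 5·7 + 2, so a_3 = 5
7 = 3·2 + 1, so a_4 = 3
2 = 2·1 + 0, so a_5 = 2

[10; 2, 3, 5, 3, 2]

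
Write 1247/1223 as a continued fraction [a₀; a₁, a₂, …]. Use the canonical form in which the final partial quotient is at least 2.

Apply division with remainder until the remainder is 0:
1247 = 1·1223 + 24, so a_0 = 1
1223 = 50·24 + 23, so a_1 = 50
24 = 1·23 + 1, so a_2 = 1
23 = 23·1 + 0, so a_3 = 23

[1; 50, 1, 23]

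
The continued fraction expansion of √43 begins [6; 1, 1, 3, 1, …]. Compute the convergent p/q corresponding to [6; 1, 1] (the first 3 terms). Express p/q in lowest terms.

13/2

Start with 1.
1 + 1/(1/1) = 1 + 1/1 = 2/1
6 + 1/(2/1) = 6 + 1/2 = 13/2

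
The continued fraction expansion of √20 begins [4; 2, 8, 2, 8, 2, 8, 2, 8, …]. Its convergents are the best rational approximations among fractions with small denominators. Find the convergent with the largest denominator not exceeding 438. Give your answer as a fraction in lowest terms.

a_0 = 4: 4/1  (≤ bound)
a_1 = 2: 9/2  (≤ bound)
a_2 = 8: 76/17  (≤ bound)
a_3 = 2: 161/36  (≤ bound)
a_4 = 8: 1364/305  (≤ bound)
a_5 = 2: 2889/646  (> 438, stop)

1364/305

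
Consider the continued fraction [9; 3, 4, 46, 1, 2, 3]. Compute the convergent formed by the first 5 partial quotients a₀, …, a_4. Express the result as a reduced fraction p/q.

5715/614

Start with 1.
46 + 1/(1/1) = 46 + 1/1 = 47/1
4 + 1/(47/1) = 4 + 1/47 = 189/47
3 + 1/(189/47) = 3 + 47/189 = 614/189
9 + 1/(614/189) = 9 + 189/614 = 5715/614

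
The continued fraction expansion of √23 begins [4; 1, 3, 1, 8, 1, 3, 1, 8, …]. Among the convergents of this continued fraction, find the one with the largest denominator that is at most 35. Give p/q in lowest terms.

24/5

a_0 = 4: 4/1  (≤ bound)
a_1 = 1: 5/1  (≤ bound)
a_2 = 3: 19/4  (≤ bound)
a_3 = 1: 24/5  (≤ bound)
a_4 = 8: 211/44  (> 35, stop)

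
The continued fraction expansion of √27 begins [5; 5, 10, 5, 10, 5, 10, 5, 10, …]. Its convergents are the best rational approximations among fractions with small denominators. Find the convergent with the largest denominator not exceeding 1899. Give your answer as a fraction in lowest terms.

a_0 = 5: 5/1  (≤ bound)
a_1 = 5: 26/5  (≤ bound)
a_2 = 10: 265/51  (≤ bound)
a_3 = 5: 1351/260  (≤ bound)
a_4 = 10: 13775/2651  (> 1899, stop)

1351/260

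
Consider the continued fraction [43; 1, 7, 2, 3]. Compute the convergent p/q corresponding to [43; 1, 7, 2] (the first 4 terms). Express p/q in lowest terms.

746/17

a_0 = 43: 43/1
a_1 = 1: 44/1
a_2 = 7: 351/8
a_3 = 2: 746/17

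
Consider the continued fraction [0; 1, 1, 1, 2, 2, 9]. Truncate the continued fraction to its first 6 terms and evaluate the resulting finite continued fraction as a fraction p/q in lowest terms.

12/19

a_0 = 0: 0/1
a_1 = 1: 1/1
a_2 = 1: 1/2
a_3 = 1: 2/3
a_4 = 2: 5/8
a_5 = 2: 12/19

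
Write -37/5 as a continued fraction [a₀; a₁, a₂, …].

⌊-37/5⌋ = -8, remainder 3
⌊5/3⌋ = 1, remainder 2
⌊3/2⌋ = 1, remainder 1
⌊2/1⌋ = 2, remainder 0

[-8; 1, 1, 2]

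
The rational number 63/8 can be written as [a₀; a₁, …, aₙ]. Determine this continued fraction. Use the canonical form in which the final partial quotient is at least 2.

[7; 1, 7]

63 = 7·8 + 7, so a_0 = 7
8 = 1·7 + 1, so a_1 = 1
7 = 7·1 + 0, so a_2 = 7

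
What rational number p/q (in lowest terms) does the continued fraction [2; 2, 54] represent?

Starting at the tail and folding back:
Start with 54.
2 + 1/(54/1) = 2 + 1/54 = 109/54
2 + 1/(109/54) = 2 + 54/109 = 272/109

272/109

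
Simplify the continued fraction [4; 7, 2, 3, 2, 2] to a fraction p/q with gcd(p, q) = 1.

1199/290

Start with 2.
2 + 1/(2/1) = 2 + 1/2 = 5/2
3 + 1/(5/2) = 3 + 2/5 = 17/5
2 + 1/(17/5) = 2 + 5/17 = 39/17
7 + 1/(39/17) = 7 + 17/39 = 290/39
4 + 1/(290/39) = 4 + 39/290 = 1199/290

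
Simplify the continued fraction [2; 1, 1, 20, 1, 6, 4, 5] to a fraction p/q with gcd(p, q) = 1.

Build up convergents one term at a time:
a_0 = 2: 2/1
a_1 = 1: 3/1
a_2 = 1: 5/2
a_3 = 20: 103/41
a_4 = 1: 108/43
a_5 = 6: 751/299
a_6 = 4: 3112/1239
a_7 = 5: 16311/6494

16311/6494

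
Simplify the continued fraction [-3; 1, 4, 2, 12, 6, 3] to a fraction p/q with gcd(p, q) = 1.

-5753/2636

a_0 = -3: -3/1
a_1 = 1: -2/1
a_2 = 4: -11/5
a_3 = 2: -24/11
a_4 = 12: -299/137
a_5 = 6: -1818/833
a_6 = 3: -5753/2636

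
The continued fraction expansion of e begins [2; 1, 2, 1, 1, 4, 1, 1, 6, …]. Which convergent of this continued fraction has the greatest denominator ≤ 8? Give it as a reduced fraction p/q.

19/7

a_0 = 2: 2/1  (≤ bound)
a_1 = 1: 3/1  (≤ bound)
a_2 = 2: 8/3  (≤ bound)
a_3 = 1: 11/4  (≤ bound)
a_4 = 1: 19/7  (≤ bound)
a_5 = 4: 87/32  (> 8, stop)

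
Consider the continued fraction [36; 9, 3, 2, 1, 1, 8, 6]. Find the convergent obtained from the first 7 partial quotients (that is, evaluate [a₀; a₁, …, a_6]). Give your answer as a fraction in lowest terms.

48998/1357

a_0 = 36: 36/1
a_1 = 9: 325/9
a_2 = 3: 1011/28
a_3 = 2: 2347/65
a_4 = 1: 3358/93
a_5 = 1: 5705/158
a_6 = 8: 48998/1357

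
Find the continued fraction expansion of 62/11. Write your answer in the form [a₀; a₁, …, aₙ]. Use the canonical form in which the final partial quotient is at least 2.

[5; 1, 1, 1, 3]

62 ÷ 11 → quotient 5, remainder 7
11 ÷ 7 → quotient 1, remainder 4
7 ÷ 4 → quotient 1, remainder 3
4 ÷ 3 → quotient 1, remainder 1
3 ÷ 1 → quotient 3, remainder 0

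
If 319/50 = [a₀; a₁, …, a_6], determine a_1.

⌊319/50⌋ = 6, remainder 19
⌊50/19⌋ = 2, remainder 12

2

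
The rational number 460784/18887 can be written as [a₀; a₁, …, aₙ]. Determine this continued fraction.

[24; 2, 1, 1, 12, 4, 36, 2]

⌊460784/18887⌋ = 24, remainder 7496
⌊18887/7496⌋ = 2, remainder 3895
⌊7496/3895⌋ = 1, remainder 3601
⌊3895/3601⌋ = 1, remainder 294
⌊3601/294⌋ = 12, remainder 73
⌊294/73⌋ = 4, remainder 2
⌊73/2⌋ = 36, remainder 1
⌊2/1⌋ = 2, remainder 0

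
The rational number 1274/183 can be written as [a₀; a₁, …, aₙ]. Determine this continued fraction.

[6; 1, 25, 7]

Run the Euclidean algorithm, recording each quotient:
1274 = 6·183 + 176, so a_0 = 6
183 = 1·176 + 7, so a_1 = 1
176 = 25·7 + 1, so a_2 = 25
7 = 7·1 + 0, so a_3 = 7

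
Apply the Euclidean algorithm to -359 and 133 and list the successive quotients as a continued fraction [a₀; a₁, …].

[-3; 3, 3, 13]

⌊-359/133⌋ = -3, remainder 40
⌊133/40⌋ = 3, remainder 13
⌊40/13⌋ = 3, remainder 1
⌊13/1⌋ = 13, remainder 0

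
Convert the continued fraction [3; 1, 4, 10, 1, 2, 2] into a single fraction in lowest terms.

Compute successive convergents:
a_0 = 3: 3/1
a_1 = 1: 4/1
a_2 = 4: 19/5
a_3 = 10: 194/51
a_4 = 1: 213/56
a_5 = 2: 620/163
a_6 = 2: 1453/382

1453/382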